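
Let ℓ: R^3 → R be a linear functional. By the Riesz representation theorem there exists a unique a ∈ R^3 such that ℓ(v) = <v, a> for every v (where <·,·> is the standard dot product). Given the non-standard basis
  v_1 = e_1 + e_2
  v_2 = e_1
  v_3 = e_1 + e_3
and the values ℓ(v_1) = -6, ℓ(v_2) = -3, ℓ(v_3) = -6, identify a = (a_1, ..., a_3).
a = (-3, -3, -3)

Write a = (a_1, ..., a_3) in the standard basis. For each basis vector v_i, ℓ(v_i) = <v_i, a> is a linear equation in the a_j's. Collect the n equations into a matrix system V a = ℓ, where row i of V is v_i (expressed in the standard basis). Since V is invertible (lower-triangular with 1s on the diagonal, up to permutation), solve by back-substitution:
  V =
[[1, 1, 0],
 [1, 0, 0],
 [1, 0, 1]]
  V a = (-6, -3, -6)
Solving gives a = (-3, -3, -3).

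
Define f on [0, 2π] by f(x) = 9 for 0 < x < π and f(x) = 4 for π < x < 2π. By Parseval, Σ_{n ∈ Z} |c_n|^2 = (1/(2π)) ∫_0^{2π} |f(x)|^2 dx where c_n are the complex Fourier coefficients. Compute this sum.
Σ |c_n|^2 = 97/2

Parseval equates the L^2 energy of f (normalised by 1/(2π)) with the ℓ^2 sum of its Fourier coefficients: (1/(2π)) ∫_0^{2π} |f|^2 = Σ |c_n|^2.
Compute the left side: (1/(2π)) [∫_0^π 9^2 dx + ∫_π^{2π} 4^2 dx] = (1/(2π)) · (81π + 16π) = (81 + 16)/2 = 97/2.
So Σ_{n ∈ Z} |c_n|^2 = 97/2.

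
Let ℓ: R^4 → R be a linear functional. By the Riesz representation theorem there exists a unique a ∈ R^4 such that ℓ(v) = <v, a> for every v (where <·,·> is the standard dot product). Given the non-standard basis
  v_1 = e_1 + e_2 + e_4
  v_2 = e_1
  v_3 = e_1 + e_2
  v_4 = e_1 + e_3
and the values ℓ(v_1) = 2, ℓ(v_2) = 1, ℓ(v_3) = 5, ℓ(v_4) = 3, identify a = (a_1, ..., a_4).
a = (1, 4, 2, -3)

Write a = (a_1, ..., a_4) in the standard basis. For each basis vector v_i, ℓ(v_i) = <v_i, a> is a linear equation in the a_j's. Collect the n equations into a matrix system V a = ℓ, where row i of V is v_i (expressed in the standard basis). Since V is invertible (lower-triangular with 1s on the diagonal, up to permutation), solve by back-substitution:
  V =
[[1, 1, 0, 1],
 [1, 0, 0, 0],
 [1, 1, 0, 0],
 [1, 0, 1, 0]]
  V a = (2, 1, 5, 3)
Solving gives a = (1, 4, 2, -3).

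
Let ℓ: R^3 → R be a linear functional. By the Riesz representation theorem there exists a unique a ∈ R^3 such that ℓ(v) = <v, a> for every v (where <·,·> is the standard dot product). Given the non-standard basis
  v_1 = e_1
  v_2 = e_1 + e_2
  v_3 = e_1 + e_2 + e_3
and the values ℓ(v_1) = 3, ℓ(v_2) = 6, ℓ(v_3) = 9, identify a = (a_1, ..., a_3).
a = (3, 3, 3)

Write a = (a_1, ..., a_3) in the standard basis. For each basis vector v_i, ℓ(v_i) = <v_i, a> is a linear equation in the a_j's. Collect the n equations into a matrix system V a = ℓ, where row i of V is v_i (expressed in the standard basis). Since V is invertible (lower-triangular with 1s on the diagonal, up to permutation), solve by back-substitution:
  V =
[[1, 0, 0],
 [1, 1, 0],
 [1, 1, 1]]
  V a = (3, 6, 9)
Solving gives a = (3, 3, 3).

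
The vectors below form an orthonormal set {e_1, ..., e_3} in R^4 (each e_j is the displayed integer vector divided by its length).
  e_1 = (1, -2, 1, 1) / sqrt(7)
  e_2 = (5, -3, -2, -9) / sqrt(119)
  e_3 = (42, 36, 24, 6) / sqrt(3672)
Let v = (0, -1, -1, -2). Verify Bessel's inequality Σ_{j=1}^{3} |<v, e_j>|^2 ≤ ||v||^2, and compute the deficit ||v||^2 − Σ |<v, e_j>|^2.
Σ |<v, e_j>|^2 = 6; ||v||^2 = 6; deficit = 0

Write each e_j = u_j / sqrt(<u_j, u_j>) where u_j is the displayed integer vector. Then <v, e_j> = <v, u_j> / sqrt(<u_j, u_j>), so |<v, e_j>|^2 = <v, u_j>^2 / <u_j, u_j>.
Coefficients: <v, e_1> = -1/sqrt(7), <v, e_2> = 23/sqrt(119), <v, e_3> = -72/sqrt(3672).
Square and sum: Σ |<v, e_j>|^2 = 6.
Compute ||v||^2 = v·v = 6.
Deficit = 6 − 6 = 0 ≥ 0, confirming Bessel's inequality. (The deficit equals ||v − Σ <v,e_j> e_j||^2, the squared distance from v to span{e_j}.)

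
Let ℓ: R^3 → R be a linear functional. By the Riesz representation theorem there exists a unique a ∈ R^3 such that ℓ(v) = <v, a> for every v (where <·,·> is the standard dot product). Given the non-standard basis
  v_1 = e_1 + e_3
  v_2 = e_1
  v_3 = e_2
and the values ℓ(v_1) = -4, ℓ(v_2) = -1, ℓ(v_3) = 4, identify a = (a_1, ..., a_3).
a = (-1, 4, -3)

Write a = (a_1, ..., a_3) in the standard basis. For each basis vector v_i, ℓ(v_i) = <v_i, a> is a linear equation in the a_j's. Collect the n equations into a matrix system V a = ℓ, where row i of V is v_i (expressed in the standard basis). Since V is invertible (lower-triangular with 1s on the diagonal, up to permutation), solve by back-substitution:
  V =
[[1, 0, 1],
 [1, 0, 0],
 [0, 1, 0]]
  V a = (-4, -1, 4)
Solving gives a = (-1, 4, -3).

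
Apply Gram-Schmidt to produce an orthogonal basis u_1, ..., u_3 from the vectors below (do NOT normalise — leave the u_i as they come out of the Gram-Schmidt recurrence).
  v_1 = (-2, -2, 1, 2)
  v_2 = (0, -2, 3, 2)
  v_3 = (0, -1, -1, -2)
Orthogonal basis:
  u_1 = (-2, -2, 1, 2)
  u_2 = (22/13, -4/13, 28/13, 4/13)
  u_3 = (2/25, -39/25, -2/25, -36/25)

Apply the Gram-Schmidt recurrence
  u_1 = v_1
  u_i = v_i − Σ_{j<i} ((v_i · u_j) / (u_j · u_j)) · u_j.

Step by step this gives:
  u_1 = (-2, -2, 1, 2)
  u_2 = (22/13, -4/13, 28/13, 4/13)
  u_3 = (2/25, -39/25, -2/25, -36/25)

Orthogonality check:
  u_2 · u_1 = 0 (should be 0)
  u_3 · u_1 = 0 (should be 0)
  u_3 · u_2 = 0 (should be 0)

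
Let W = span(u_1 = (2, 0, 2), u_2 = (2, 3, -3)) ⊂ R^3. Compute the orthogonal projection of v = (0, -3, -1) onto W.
proj_W(v) = (-54/43, -39/43, 11/43)

Set up U = [u_1 | ... | u_2] ∈ R^(3×2). The projector onto W = col(U) is P = U (U^T U)^(-1) U^T.
Compute U^T U =
  [8, -2]
  [-2, 22],
and U^T v = (-2, -6).
Solve U^T U · c = U^T v for the coefficients: c = (-14/43, -13/43). The projection is proj_W(v) = U c.
Check: (v - proj_W(v)) · u_1 = 0  (should be 0).
Check: (v - proj_W(v)) · u_2 = 0  (should be 0).
Result: proj_W(v) = (-54/43, -39/43, 11/43).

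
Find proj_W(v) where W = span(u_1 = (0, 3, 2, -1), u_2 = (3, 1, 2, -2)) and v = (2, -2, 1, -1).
proj_W(v) = (139/57, -239/171, 26/171, -8/9)

Set up U = [u_1 | ... | u_2] ∈ R^(4×2). The projector onto W = col(U) is P = U (U^T U)^(-1) U^T.
Compute U^T U =
  [14, 9]
  [9, 18],
and U^T v = (-3, 8).
Solve U^T U · c = U^T v for the coefficients: c = (-14/19, 139/171). The projection is proj_W(v) = U c.
Check: (v - proj_W(v)) · u_1 = 0  (should be 0).
Check: (v - proj_W(v)) · u_2 = 0  (should be 0).
Result: proj_W(v) = (139/57, -239/171, 26/171, -8/9).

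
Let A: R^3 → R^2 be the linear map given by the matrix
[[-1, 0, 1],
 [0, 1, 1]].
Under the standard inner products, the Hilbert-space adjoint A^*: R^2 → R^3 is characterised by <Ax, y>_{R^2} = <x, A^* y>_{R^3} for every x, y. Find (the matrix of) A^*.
A^* = A^T =
[[-1, 0],
 [0, 1],
 [1, 1]]

For real matrices with standard dot products, the defining identity <Ax, y> = <x, A^* y> gives (Ax)^T y = x^T (A^*) y, i.e. x^T A^T y = x^T (A^*) y. Since this holds for all x, y, we must have A^* = A^T. Therefore
A^* =
[[-1, 0],
 [0, 1],
 [1, 1]].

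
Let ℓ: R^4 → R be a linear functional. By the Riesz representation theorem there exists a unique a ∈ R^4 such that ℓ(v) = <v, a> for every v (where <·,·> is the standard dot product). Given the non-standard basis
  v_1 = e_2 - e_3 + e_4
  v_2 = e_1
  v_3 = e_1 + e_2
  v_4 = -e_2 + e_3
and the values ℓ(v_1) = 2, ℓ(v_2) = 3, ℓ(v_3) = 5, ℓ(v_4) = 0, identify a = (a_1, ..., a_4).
a = (3, 2, 2, 2)

Write a = (a_1, ..., a_4) in the standard basis. For each basis vector v_i, ℓ(v_i) = <v_i, a> is a linear equation in the a_j's. Collect the n equations into a matrix system V a = ℓ, where row i of V is v_i (expressed in the standard basis). Since V is invertible (lower-triangular with 1s on the diagonal, up to permutation), solve by back-substitution:
  V =
[[0, 1, -1, 1],
 [1, 0, 0, 0],
 [1, 1, 0, 0],
 [0, -1, 1, 0]]
  V a = (2, 3, 5, 0)
Solving gives a = (3, 2, 2, 2).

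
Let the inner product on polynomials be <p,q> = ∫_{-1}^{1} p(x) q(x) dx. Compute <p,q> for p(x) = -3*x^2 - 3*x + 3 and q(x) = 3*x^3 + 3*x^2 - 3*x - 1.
<p,q> = 4/5

Expand the product: p(x)·q(x) = -9*x^5 - 18*x^4 + 9*x^3 + 21*x^2 - 6*x - 3.
∫_{-1}^{1} of each monomial x^k gives [2/(k+1) if k even, 0 if k odd]. Integrating term-by-term (or equivalently evaluating the antiderivative F(x) = -3*x^6/2 - 18*x^5/5 + 9*x^4/4 + 7*x^3 - 3*x^2 - 3*x at the endpoints):
  F(1) − F(−1) = -37/20 − (-53/20) = 4/5.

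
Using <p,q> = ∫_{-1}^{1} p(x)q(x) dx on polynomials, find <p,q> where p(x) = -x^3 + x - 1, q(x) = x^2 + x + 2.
<p,q> = -22/5

Expand the product: p(x)·q(x) = -x^5 - x^4 - x^3 + x - 2.
∫_{-1}^{1} of each monomial x^k gives [2/(k+1) if k even, 0 if k odd]. Integrating term-by-term (or equivalently evaluating the antiderivative F(x) = -x^6/6 - x^5/5 - x^4/4 + x^2/2 - 2*x at the endpoints):
  F(1) − F(−1) = -127/60 − (137/60) = -22/5.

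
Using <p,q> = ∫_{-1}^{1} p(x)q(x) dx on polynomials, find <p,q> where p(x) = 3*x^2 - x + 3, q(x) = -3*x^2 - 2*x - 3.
<p,q> = -484/15

Expand the product: p(x)·q(x) = -9*x^4 - 3*x^3 - 16*x^2 - 3*x - 9.
∫_{-1}^{1} of each monomial x^k gives [2/(k+1) if k even, 0 if k odd]. Integrating term-by-term (or equivalently evaluating the antiderivative F(x) = -9*x^5/5 - 3*x^4/4 - 16*x^3/3 - 3*x^2/2 - 9*x at the endpoints):
  F(1) − F(−1) = -1103/60 − (833/60) = -484/15.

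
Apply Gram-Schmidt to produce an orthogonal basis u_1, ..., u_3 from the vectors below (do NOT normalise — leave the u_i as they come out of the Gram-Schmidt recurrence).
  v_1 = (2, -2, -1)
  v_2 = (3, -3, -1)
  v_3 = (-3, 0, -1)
Orthogonal basis:
  u_1 = (2, -2, -1)
  u_2 = (1/9, -1/9, 4/9)
  u_3 = (-3/2, -3/2, 0)

Apply the Gram-Schmidt recurrence
  u_1 = v_1
  u_i = v_i − Σ_{j<i} ((v_i · u_j) / (u_j · u_j)) · u_j.

Step by step this gives:
  u_1 = (2, -2, -1)
  u_2 = (1/9, -1/9, 4/9)
  u_3 = (-3/2, -3/2, 0)

Orthogonality check:
  u_2 · u_1 = 0 (should be 0)
  u_3 · u_1 = 0 (should be 0)
  u_3 · u_2 = 0 (should be 0)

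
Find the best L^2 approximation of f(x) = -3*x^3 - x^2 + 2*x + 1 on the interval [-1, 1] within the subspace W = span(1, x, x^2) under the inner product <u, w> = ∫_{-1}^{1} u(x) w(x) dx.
g(x) = -x^2 + x/5 + 1

The best approximation g ∈ W is the orthogonal projection of f onto W. Writing g = a_0 + a_1 x + a_2 x^2, the coefficients solve the normal equations G · a = b where
  G_{ij} = <φ_i, φ_j> and b_i = <f, φ_i>, with φ_0 = 1, φ_1 = x, φ_2 = x^2.
G =
  [2, 0, 2/3]
  [0, 2/3, 0]
  [2/3, 0, 2/5],
b = (4/3, 2/15, 4/15).
Solving gives a_0 = 1, a_1 = 1/5, a_2 = -1, so
  g(x) = -x^2 + x/5 + 1.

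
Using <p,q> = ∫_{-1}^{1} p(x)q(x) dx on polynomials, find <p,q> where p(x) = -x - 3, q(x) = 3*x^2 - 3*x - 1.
<p,q> = 2

Expand the product: p(x)·q(x) = -3*x^3 - 6*x^2 + 10*x + 3.
∫_{-1}^{1} of each monomial x^k gives [2/(k+1) if k even, 0 if k odd]. Integrating term-by-term (or equivalently evaluating the antiderivative F(x) = -3*x^4/4 - 2*x^3 + 5*x^2 + 3*x at the endpoints):
  F(1) − F(−1) = 21/4 − (13/4) = 2.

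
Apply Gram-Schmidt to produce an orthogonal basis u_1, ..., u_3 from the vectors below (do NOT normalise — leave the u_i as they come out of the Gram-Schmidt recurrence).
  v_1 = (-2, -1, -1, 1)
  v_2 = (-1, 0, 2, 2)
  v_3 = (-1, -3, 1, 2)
Orthogonal basis:
  u_1 = (-2, -1, -1, 1)
  u_2 = (-3/7, 2/7, 16/7, 12/7)
  u_3 = (58/59, -137/59, 25/59, 4/59)

Apply the Gram-Schmidt recurrence
  u_1 = v_1
  u_i = v_i − Σ_{j<i} ((v_i · u_j) / (u_j · u_j)) · u_j.

Step by step this gives:
  u_1 = (-2, -1, -1, 1)
  u_2 = (-3/7, 2/7, 16/7, 12/7)
  u_3 = (58/59, -137/59, 25/59, 4/59)

Orthogonality check:
  u_2 · u_1 = 0 (should be 0)
  u_3 · u_1 = 0 (should be 0)
  u_3 · u_2 = 0 (should be 0)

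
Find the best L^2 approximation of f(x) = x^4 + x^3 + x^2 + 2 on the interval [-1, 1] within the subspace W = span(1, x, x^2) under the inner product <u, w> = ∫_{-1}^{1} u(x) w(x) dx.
g(x) = 13*x^2/7 + 3*x/5 + 67/35

The best approximation g ∈ W is the orthogonal projection of f onto W. Writing g = a_0 + a_1 x + a_2 x^2, the coefficients solve the normal equations G · a = b where
  G_{ij} = <φ_i, φ_j> and b_i = <f, φ_i>, with φ_0 = 1, φ_1 = x, φ_2 = x^2.
G =
  [2, 0, 2/3]
  [0, 2/3, 0]
  [2/3, 0, 2/5],
b = (76/15, 2/5, 212/105).
Solving gives a_0 = 67/35, a_1 = 3/5, a_2 = 13/7, so
  g(x) = 13*x^2/7 + 3*x/5 + 67/35.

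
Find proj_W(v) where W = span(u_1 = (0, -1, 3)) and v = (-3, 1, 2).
proj_W(v) = (0, -1/2, 3/2)

Set up U = [u_1 | ... | u_1] ∈ R^(3×1). The projector onto W = col(U) is P = U (U^T U)^(-1) U^T.
Compute U^T U =
  [10],
and U^T v = (5).
Solve U^T U · c = U^T v for the coefficients: c = (1/2). The projection is proj_W(v) = U c.
Check: (v - proj_W(v)) · u_1 = 0  (should be 0).
Result: proj_W(v) = (0, -1/2, 3/2).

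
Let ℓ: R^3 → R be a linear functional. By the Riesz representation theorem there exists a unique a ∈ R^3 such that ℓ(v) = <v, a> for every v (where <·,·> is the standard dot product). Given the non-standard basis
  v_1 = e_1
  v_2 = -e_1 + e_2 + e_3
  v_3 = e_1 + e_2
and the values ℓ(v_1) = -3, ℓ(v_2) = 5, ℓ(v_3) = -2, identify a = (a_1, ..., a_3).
a = (-3, 1, 1)

Write a = (a_1, ..., a_3) in the standard basis. For each basis vector v_i, ℓ(v_i) = <v_i, a> is a linear equation in the a_j's. Collect the n equations into a matrix system V a = ℓ, where row i of V is v_i (expressed in the standard basis). Since V is invertible (lower-triangular with 1s on the diagonal, up to permutation), solve by back-substitution:
  V =
[[1, 0, 0],
 [-1, 1, 1],
 [1, 1, 0]]
  V a = (-3, 5, -2)
Solving gives a = (-3, 1, 1).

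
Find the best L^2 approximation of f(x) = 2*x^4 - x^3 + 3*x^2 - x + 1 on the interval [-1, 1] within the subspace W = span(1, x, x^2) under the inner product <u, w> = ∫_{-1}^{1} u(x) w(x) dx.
g(x) = 33*x^2/7 - 8*x/5 + 29/35

The best approximation g ∈ W is the orthogonal projection of f onto W. Writing g = a_0 + a_1 x + a_2 x^2, the coefficients solve the normal equations G · a = b where
  G_{ij} = <φ_i, φ_j> and b_i = <f, φ_i>, with φ_0 = 1, φ_1 = x, φ_2 = x^2.
G =
  [2, 0, 2/3]
  [0, 2/3, 0]
  [2/3, 0, 2/5],
b = (24/5, -16/15, 256/105).
Solving gives a_0 = 29/35, a_1 = -8/5, a_2 = 33/7, so
  g(x) = 33*x^2/7 - 8*x/5 + 29/35.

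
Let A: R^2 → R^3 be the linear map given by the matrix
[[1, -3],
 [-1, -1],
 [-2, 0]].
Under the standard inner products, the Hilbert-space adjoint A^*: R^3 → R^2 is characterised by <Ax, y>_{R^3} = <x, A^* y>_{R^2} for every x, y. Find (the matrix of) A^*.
A^* = A^T =
[[1, -1, -2],
 [-3, -1, 0]]

For real matrices with standard dot products, the defining identity <Ax, y> = <x, A^* y> gives (Ax)^T y = x^T (A^*) y, i.e. x^T A^T y = x^T (A^*) y. Since this holds for all x, y, we must have A^* = A^T. Therefore
A^* =
[[1, -1, -2],
 [-3, -1, 0]].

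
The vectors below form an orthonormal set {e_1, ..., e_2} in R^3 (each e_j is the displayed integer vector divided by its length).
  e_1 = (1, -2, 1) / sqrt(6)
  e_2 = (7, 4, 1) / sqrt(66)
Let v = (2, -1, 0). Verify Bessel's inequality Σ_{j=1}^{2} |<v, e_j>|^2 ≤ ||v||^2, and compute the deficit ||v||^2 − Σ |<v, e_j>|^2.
Σ |<v, e_j>|^2 = 46/11; ||v||^2 = 5; deficit = 9/11

Write each e_j = u_j / sqrt(<u_j, u_j>) where u_j is the displayed integer vector. Then <v, e_j> = <v, u_j> / sqrt(<u_j, u_j>), so |<v, e_j>|^2 = <v, u_j>^2 / <u_j, u_j>.
Coefficients: <v, e_1> = 4/sqrt(6), <v, e_2> = 10/sqrt(66).
Square and sum: Σ |<v, e_j>|^2 = 46/11.
Compute ||v||^2 = v·v = 5.
Deficit = 5 − 46/11 = 9/11 ≥ 0, confirming Bessel's inequality. (The deficit equals ||v − Σ <v,e_j> e_j||^2, the squared distance from v to span{e_j}.)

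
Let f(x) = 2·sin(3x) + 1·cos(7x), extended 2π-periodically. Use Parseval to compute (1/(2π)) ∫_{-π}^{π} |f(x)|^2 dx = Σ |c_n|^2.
Σ |c_n|^2 = 5/2

Expand |f|^2 and use orthogonality of {sin(nx), cos(mx)} on [-π, π]:
  ∫_{-π}^{π} sin(nx)^2 dx = π, ∫ cos(mx)^2 dx = π, and cross terms integrate to 0.
So ∫_{-π}^{π} f(x)^2 dx = 2^2 · π + 1^2 · π = (4 + 1)π.
Divide by 2π: (4 + 1)/2 = 5/2.
By Parseval, this equals Σ |c_n|^2.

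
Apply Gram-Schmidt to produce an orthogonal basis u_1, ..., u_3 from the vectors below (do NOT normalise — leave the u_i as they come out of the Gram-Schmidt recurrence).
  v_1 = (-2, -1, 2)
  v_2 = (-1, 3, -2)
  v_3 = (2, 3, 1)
Orthogonal basis:
  u_1 = (-2, -1, 2)
  u_2 = (-19/9, 22/9, -8/9)
  u_3 = (132/101, 198/101, 231/101)

Apply the Gram-Schmidt recurrence
  u_1 = v_1
  u_i = v_i − Σ_{j<i} ((v_i · u_j) / (u_j · u_j)) · u_j.

Step by step this gives:
  u_1 = (-2, -1, 2)
  u_2 = (-19/9, 22/9, -8/9)
  u_3 = (132/101, 198/101, 231/101)

Orthogonality check:
  u_2 · u_1 = 0 (should be 0)
  u_3 · u_1 = 0 (should be 0)
  u_3 · u_2 = 0 (should be 0)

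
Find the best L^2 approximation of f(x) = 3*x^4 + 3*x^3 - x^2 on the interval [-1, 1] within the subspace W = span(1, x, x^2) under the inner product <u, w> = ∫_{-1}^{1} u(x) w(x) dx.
g(x) = 11*x^2/7 + 9*x/5 - 9/35

The best approximation g ∈ W is the orthogonal projection of f onto W. Writing g = a_0 + a_1 x + a_2 x^2, the coefficients solve the normal equations G · a = b where
  G_{ij} = <φ_i, φ_j> and b_i = <f, φ_i>, with φ_0 = 1, φ_1 = x, φ_2 = x^2.
G =
  [2, 0, 2/3]
  [0, 2/3, 0]
  [2/3, 0, 2/5],
b = (8/15, 6/5, 16/35).
Solving gives a_0 = -9/35, a_1 = 9/5, a_2 = 11/7, so
  g(x) = 11*x^2/7 + 9*x/5 - 9/35.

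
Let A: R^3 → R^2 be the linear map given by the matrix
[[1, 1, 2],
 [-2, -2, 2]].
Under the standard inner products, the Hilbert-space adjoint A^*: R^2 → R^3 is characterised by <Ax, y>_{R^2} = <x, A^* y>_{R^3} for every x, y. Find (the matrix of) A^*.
A^* = A^T =
[[1, -2],
 [1, -2],
 [2, 2]]

For real matrices with standard dot products, the defining identity <Ax, y> = <x, A^* y> gives (Ax)^T y = x^T (A^*) y, i.e. x^T A^T y = x^T (A^*) y. Since this holds for all x, y, we must have A^* = A^T. Therefore
A^* =
[[1, -2],
 [1, -2],
 [2, 2]].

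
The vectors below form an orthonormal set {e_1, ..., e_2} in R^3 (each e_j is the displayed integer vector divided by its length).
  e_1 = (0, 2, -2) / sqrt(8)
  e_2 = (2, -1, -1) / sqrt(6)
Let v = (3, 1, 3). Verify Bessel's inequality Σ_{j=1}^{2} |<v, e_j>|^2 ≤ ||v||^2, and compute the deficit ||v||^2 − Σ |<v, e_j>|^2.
Σ |<v, e_j>|^2 = 8/3; ||v||^2 = 19; deficit = 49/3

Write each e_j = u_j / sqrt(<u_j, u_j>) where u_j is the displayed integer vector. Then <v, e_j> = <v, u_j> / sqrt(<u_j, u_j>), so |<v, e_j>|^2 = <v, u_j>^2 / <u_j, u_j>.
Coefficients: <v, e_1> = -4/sqrt(8), <v, e_2> = 2/sqrt(6).
Square and sum: Σ |<v, e_j>|^2 = 8/3.
Compute ||v||^2 = v·v = 19.
Deficit = 19 − 8/3 = 49/3 ≥ 0, confirming Bessel's inequality. (The deficit equals ||v − Σ <v,e_j> e_j||^2, the squared distance from v to span{e_j}.)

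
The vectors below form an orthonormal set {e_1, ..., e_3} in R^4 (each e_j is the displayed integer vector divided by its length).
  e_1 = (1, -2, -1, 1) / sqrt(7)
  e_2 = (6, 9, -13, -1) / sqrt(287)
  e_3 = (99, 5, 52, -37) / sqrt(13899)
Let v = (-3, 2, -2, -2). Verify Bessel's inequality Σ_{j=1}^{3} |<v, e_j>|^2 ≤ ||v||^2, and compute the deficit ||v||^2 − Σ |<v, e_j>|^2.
Σ |<v, e_j>|^2 = 5750/339; ||v||^2 = 21; deficit = 1369/339

Write each e_j = u_j / sqrt(<u_j, u_j>) where u_j is the displayed integer vector. Then <v, e_j> = <v, u_j> / sqrt(<u_j, u_j>), so |<v, e_j>|^2 = <v, u_j>^2 / <u_j, u_j>.
Coefficients: <v, e_1> = -7/sqrt(7), <v, e_2> = 28/sqrt(287), <v, e_3> = -317/sqrt(13899).
Square and sum: Σ |<v, e_j>|^2 = 5750/339.
Compute ||v||^2 = v·v = 21.
Deficit = 21 − 5750/339 = 1369/339 ≥ 0, confirming Bessel's inequality. (The deficit equals ||v − Σ <v,e_j> e_j||^2, the squared distance from v to span{e_j}.)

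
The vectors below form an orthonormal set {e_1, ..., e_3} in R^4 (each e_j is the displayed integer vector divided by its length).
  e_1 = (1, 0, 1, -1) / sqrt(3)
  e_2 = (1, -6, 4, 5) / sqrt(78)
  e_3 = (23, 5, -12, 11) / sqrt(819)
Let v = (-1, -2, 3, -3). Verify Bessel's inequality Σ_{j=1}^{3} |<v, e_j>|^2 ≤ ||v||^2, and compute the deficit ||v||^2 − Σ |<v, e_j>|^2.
Σ |<v, e_j>|^2 = 153/7; ||v||^2 = 23; deficit = 8/7

Write each e_j = u_j / sqrt(<u_j, u_j>) where u_j is the displayed integer vector. Then <v, e_j> = <v, u_j> / sqrt(<u_j, u_j>), so |<v, e_j>|^2 = <v, u_j>^2 / <u_j, u_j>.
Coefficients: <v, e_1> = 5/sqrt(3), <v, e_2> = 8/sqrt(78), <v, e_3> = -102/sqrt(819).
Square and sum: Σ |<v, e_j>|^2 = 153/7.
Compute ||v||^2 = v·v = 23.
Deficit = 23 − 153/7 = 8/7 ≥ 0, confirming Bessel's inequality. (The deficit equals ||v − Σ <v,e_j> e_j||^2, the squared distance from v to span{e_j}.)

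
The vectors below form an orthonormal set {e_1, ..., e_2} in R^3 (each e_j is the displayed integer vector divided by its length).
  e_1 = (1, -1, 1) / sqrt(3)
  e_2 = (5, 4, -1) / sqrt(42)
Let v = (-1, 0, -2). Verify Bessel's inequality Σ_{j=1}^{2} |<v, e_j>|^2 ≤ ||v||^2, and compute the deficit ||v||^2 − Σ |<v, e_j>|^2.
Σ |<v, e_j>|^2 = 45/14; ||v||^2 = 5; deficit = 25/14

Write each e_j = u_j / sqrt(<u_j, u_j>) where u_j is the displayed integer vector. Then <v, e_j> = <v, u_j> / sqrt(<u_j, u_j>), so |<v, e_j>|^2 = <v, u_j>^2 / <u_j, u_j>.
Coefficients: <v, e_1> = -3/sqrt(3), <v, e_2> = -3/sqrt(42).
Square and sum: Σ |<v, e_j>|^2 = 45/14.
Compute ||v||^2 = v·v = 5.
Deficit = 5 − 45/14 = 25/14 ≥ 0, confirming Bessel's inequality. (The deficit equals ||v − Σ <v,e_j> e_j||^2, the squared distance from v to span{e_j}.)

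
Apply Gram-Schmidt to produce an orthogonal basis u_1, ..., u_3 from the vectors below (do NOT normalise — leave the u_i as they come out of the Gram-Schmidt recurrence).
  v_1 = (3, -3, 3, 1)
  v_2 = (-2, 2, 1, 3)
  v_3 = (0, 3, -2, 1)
Orthogonal basis:
  u_1 = (3, -3, 3, 1)
  u_2 = (-19/14, 19/14, 23/14, 45/14)
  u_3 = (427/234, 275/234, -209/234, 19/26)

Apply the Gram-Schmidt recurrence
  u_1 = v_1
  u_i = v_i − Σ_{j<i} ((v_i · u_j) / (u_j · u_j)) · u_j.

Step by step this gives:
  u_1 = (3, -3, 3, 1)
  u_2 = (-19/14, 19/14, 23/14, 45/14)
  u_3 = (427/234, 275/234, -209/234, 19/26)

Orthogonality check:
  u_2 · u_1 = 0 (should be 0)
  u_3 · u_1 = 0 (should be 0)
  u_3 · u_2 = 0 (should be 0)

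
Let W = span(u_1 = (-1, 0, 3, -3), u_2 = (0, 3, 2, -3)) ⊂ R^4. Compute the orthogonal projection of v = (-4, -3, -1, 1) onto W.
proj_W(v) = (-166/193, -708/193, 26/193, 210/193)

Set up U = [u_1 | ... | u_2] ∈ R^(4×2). The projector onto W = col(U) is P = U (U^T U)^(-1) U^T.
Compute U^T U =
  [19, 15]
  [15, 22],
and U^T v = (-2, -14).
Solve U^T U · c = U^T v for the coefficients: c = (166/193, -236/193). The projection is proj_W(v) = U c.
Check: (v - proj_W(v)) · u_1 = 0  (should be 0).
Check: (v - proj_W(v)) · u_2 = 0  (should be 0).
Result: proj_W(v) = (-166/193, -708/193, 26/193, 210/193).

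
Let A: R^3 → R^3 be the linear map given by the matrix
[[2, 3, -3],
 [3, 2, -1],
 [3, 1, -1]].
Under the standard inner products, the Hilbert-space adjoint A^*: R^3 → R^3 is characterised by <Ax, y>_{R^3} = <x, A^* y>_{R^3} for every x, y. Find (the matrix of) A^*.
A^* = A^T =
[[2, 3, 3],
 [3, 2, 1],
 [-3, -1, -1]]

For real matrices with standard dot products, the defining identity <Ax, y> = <x, A^* y> gives (Ax)^T y = x^T (A^*) y, i.e. x^T A^T y = x^T (A^*) y. Since this holds for all x, y, we must have A^* = A^T. Therefore
A^* =
[[2, 3, 3],
 [3, 2, 1],
 [-3, -1, -1]].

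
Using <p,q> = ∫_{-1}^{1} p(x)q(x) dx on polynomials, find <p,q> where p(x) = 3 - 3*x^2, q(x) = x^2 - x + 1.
<p,q> = 24/5

Expand the product: p(x)·q(x) = -3*x^4 + 3*x^3 - 3*x + 3.
∫_{-1}^{1} of each monomial x^k gives [2/(k+1) if k even, 0 if k odd]. Integrating term-by-term (or equivalently evaluating the antiderivative F(x) = -3*x^5/5 + 3*x^4/4 - 3*x^2/2 + 3*x at the endpoints):
  F(1) − F(−1) = 33/20 − (-63/20) = 24/5.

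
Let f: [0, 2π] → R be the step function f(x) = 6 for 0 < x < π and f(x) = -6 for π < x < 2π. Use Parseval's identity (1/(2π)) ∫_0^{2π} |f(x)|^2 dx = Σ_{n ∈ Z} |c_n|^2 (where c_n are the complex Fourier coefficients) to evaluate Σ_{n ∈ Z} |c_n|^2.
Σ |c_n|^2 = 36

Parseval equates the L^2 energy of f (normalised by 1/(2π)) with the ℓ^2 sum of its Fourier coefficients: (1/(2π)) ∫_0^{2π} |f|^2 = Σ |c_n|^2.
Compute the left side: (1/(2π)) [∫_0^π 6^2 dx + ∫_π^{2π} (-6)^2 dx] = (1/(2π)) · (36π + 36π) = (36 + 36)/2 = 36.
So Σ_{n ∈ Z} |c_n|^2 = 36.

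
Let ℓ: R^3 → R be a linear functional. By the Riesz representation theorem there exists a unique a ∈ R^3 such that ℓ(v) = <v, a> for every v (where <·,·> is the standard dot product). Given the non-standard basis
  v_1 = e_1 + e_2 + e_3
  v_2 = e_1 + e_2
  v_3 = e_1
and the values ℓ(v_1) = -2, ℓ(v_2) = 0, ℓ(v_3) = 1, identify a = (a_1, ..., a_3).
a = (1, -1, -2)

Write a = (a_1, ..., a_3) in the standard basis. For each basis vector v_i, ℓ(v_i) = <v_i, a> is a linear equation in the a_j's. Collect the n equations into a matrix system V a = ℓ, where row i of V is v_i (expressed in the standard basis). Since V is invertible (lower-triangular with 1s on the diagonal, up to permutation), solve by back-substitution:
  V =
[[1, 1, 1],
 [1, 1, 0],
 [1, 0, 0]]
  V a = (-2, 0, 1)
Solving gives a = (1, -1, -2).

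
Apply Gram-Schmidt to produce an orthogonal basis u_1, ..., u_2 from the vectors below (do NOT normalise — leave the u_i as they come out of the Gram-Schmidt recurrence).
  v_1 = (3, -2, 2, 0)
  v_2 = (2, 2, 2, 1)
Orthogonal basis:
  u_1 = (3, -2, 2, 0)
  u_2 = (16/17, 46/17, 22/17, 1)

Apply the Gram-Schmidt recurrence
  u_1 = v_1
  u_i = v_i − Σ_{j<i} ((v_i · u_j) / (u_j · u_j)) · u_j.

Step by step this gives:
  u_1 = (3, -2, 2, 0)
  u_2 = (16/17, 46/17, 22/17, 1)

Orthogonality check:
  u_2 · u_1 = 0 (should be 0)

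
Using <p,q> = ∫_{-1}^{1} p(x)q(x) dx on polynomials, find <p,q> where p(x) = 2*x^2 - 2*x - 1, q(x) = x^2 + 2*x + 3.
<p,q> = -68/15

Expand the product: p(x)·q(x) = 2*x^4 + 2*x^3 + x^2 - 8*x - 3.
∫_{-1}^{1} of each monomial x^k gives [2/(k+1) if k even, 0 if k odd]. Integrating term-by-term (or equivalently evaluating the antiderivative F(x) = 2*x^5/5 + x^4/2 + x^3/3 - 4*x^2 - 3*x at the endpoints):
  F(1) − F(−1) = -173/30 − (-37/30) = -68/15.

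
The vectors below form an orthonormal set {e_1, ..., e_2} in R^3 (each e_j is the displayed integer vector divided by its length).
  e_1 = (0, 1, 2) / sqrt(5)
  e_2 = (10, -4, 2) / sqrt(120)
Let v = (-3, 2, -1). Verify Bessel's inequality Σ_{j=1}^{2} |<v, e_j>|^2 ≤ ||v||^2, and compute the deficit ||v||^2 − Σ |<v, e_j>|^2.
Σ |<v, e_j>|^2 = 40/3; ||v||^2 = 14; deficit = 2/3

Write each e_j = u_j / sqrt(<u_j, u_j>) where u_j is the displayed integer vector. Then <v, e_j> = <v, u_j> / sqrt(<u_j, u_j>), so |<v, e_j>|^2 = <v, u_j>^2 / <u_j, u_j>.
Coefficients: <v, e_1> = 0/sqrt(5), <v, e_2> = -40/sqrt(120).
Square and sum: Σ |<v, e_j>|^2 = 40/3.
Compute ||v||^2 = v·v = 14.
Deficit = 14 − 40/3 = 2/3 ≥ 0, confirming Bessel's inequality. (The deficit equals ||v − Σ <v,e_j> e_j||^2, the squared distance from v to span{e_j}.)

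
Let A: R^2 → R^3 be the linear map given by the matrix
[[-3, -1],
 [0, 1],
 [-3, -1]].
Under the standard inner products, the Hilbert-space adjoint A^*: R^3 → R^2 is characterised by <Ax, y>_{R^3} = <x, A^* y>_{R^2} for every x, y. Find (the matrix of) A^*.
A^* = A^T =
[[-3, 0, -3],
 [-1, 1, -1]]

For real matrices with standard dot products, the defining identity <Ax, y> = <x, A^* y> gives (Ax)^T y = x^T (A^*) y, i.e. x^T A^T y = x^T (A^*) y. Since this holds for all x, y, we must have A^* = A^T. Therefore
A^* =
[[-3, 0, -3],
 [-1, 1, -1]].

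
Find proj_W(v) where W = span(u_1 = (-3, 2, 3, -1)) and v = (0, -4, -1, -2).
proj_W(v) = (27/23, -18/23, -27/23, 9/23)

Set up U = [u_1 | ... | u_1] ∈ R^(4×1). The projector onto W = col(U) is P = U (U^T U)^(-1) U^T.
Compute U^T U =
  [23],
and U^T v = (-9).
Solve U^T U · c = U^T v for the coefficients: c = (-9/23). The projection is proj_W(v) = U c.
Check: (v - proj_W(v)) · u_1 = 0  (should be 0).
Result: proj_W(v) = (27/23, -18/23, -27/23, 9/23).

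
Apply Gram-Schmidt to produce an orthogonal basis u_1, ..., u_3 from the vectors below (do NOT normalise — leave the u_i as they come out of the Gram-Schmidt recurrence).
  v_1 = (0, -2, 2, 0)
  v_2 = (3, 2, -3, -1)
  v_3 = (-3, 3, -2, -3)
Orthogonal basis:
  u_1 = (0, -2, 2, 0)
  u_2 = (3, -1/2, -1/2, -1)
  u_3 = (-8/7, 4/21, 4/21, -76/21)

Apply the Gram-Schmidt recurrence
  u_1 = v_1
  u_i = v_i − Σ_{j<i} ((v_i · u_j) / (u_j · u_j)) · u_j.

Step by step this gives:
  u_1 = (0, -2, 2, 0)
  u_2 = (3, -1/2, -1/2, -1)
  u_3 = (-8/7, 4/21, 4/21, -76/21)

Orthogonality check:
  u_2 · u_1 = 0 (should be 0)
  u_3 · u_1 = 0 (should be 0)
  u_3 · u_2 = 0 (should be 0)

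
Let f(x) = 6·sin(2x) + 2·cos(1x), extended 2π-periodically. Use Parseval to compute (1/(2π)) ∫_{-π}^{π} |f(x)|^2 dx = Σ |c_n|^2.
Σ |c_n|^2 = 20

Expand |f|^2 and use orthogonality of {sin(nx), cos(mx)} on [-π, π]:
  ∫_{-π}^{π} sin(nx)^2 dx = π, ∫ cos(mx)^2 dx = π, and cross terms integrate to 0.
So ∫_{-π}^{π} f(x)^2 dx = 6^2 · π + 2^2 · π = (36 + 4)π.
Divide by 2π: (36 + 4)/2 = 20.
By Parseval, this equals Σ |c_n|^2.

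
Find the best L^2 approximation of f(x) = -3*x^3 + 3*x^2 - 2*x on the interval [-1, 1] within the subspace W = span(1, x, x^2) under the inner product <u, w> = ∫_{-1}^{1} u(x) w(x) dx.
g(x) = 3*x^2 - 19*x/5

The best approximation g ∈ W is the orthogonal projection of f onto W. Writing g = a_0 + a_1 x + a_2 x^2, the coefficients solve the normal equations G · a = b where
  G_{ij} = <φ_i, φ_j> and b_i = <f, φ_i>, with φ_0 = 1, φ_1 = x, φ_2 = x^2.
G =
  [2, 0, 2/3]
  [0, 2/3, 0]
  [2/3, 0, 2/5],
b = (2, -38/15, 6/5).
Solving gives a_0 = 0, a_1 = -19/5, a_2 = 3, so
  g(x) = 3*x^2 - 19*x/5.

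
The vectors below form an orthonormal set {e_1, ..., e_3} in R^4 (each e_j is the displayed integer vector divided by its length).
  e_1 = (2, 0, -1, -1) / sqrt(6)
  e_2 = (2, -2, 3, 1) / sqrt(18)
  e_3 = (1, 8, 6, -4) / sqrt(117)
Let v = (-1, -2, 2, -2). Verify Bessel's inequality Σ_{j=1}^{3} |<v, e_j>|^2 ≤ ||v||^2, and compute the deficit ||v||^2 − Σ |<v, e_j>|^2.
Σ |<v, e_j>|^2 = 107/39; ||v||^2 = 13; deficit = 400/39

Write each e_j = u_j / sqrt(<u_j, u_j>) where u_j is the displayed integer vector. Then <v, e_j> = <v, u_j> / sqrt(<u_j, u_j>), so |<v, e_j>|^2 = <v, u_j>^2 / <u_j, u_j>.
Coefficients: <v, e_1> = -2/sqrt(6), <v, e_2> = 6/sqrt(18), <v, e_3> = 3/sqrt(117).
Square and sum: Σ |<v, e_j>|^2 = 107/39.
Compute ||v||^2 = v·v = 13.
Deficit = 13 − 107/39 = 400/39 ≥ 0, confirming Bessel's inequality. (The deficit equals ||v − Σ <v,e_j> e_j||^2, the squared distance from v to span{e_j}.)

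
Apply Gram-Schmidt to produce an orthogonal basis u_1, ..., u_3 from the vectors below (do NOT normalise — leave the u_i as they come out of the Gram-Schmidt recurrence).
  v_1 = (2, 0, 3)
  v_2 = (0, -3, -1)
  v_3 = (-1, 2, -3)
Orthogonal basis:
  u_1 = (2, 0, 3)
  u_2 = (6/13, -3, -4/13)
  u_3 = (117/121, 26/121, -78/121)

Apply the Gram-Schmidt recurrence
  u_1 = v_1
  u_i = v_i − Σ_{j<i} ((v_i · u_j) / (u_j · u_j)) · u_j.

Step by step this gives:
  u_1 = (2, 0, 3)
  u_2 = (6/13, -3, -4/13)
  u_3 = (117/121, 26/121, -78/121)

Orthogonality check:
  u_2 · u_1 = 0 (should be 0)
  u_3 · u_1 = 0 (should be 0)
  u_3 · u_2 = 0 (should be 0)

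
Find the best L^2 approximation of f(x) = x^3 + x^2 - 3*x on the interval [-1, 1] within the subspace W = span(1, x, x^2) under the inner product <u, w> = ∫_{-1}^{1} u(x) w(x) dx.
g(x) = x^2 - 12*x/5

The best approximation g ∈ W is the orthogonal projection of f onto W. Writing g = a_0 + a_1 x + a_2 x^2, the coefficients solve the normal equations G · a = b where
  G_{ij} = <φ_i, φ_j> and b_i = <f, φ_i>, with φ_0 = 1, φ_1 = x, φ_2 = x^2.
G =
  [2, 0, 2/3]
  [0, 2/3, 0]
  [2/3, 0, 2/5],
b = (2/3, -8/5, 2/5).
Solving gives a_0 = 0, a_1 = -12/5, a_2 = 1, so
  g(x) = x^2 - 12*x/5.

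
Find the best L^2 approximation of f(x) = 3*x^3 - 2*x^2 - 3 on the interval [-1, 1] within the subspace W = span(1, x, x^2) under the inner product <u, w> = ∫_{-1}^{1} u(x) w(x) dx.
g(x) = -2*x^2 + 9*x/5 - 3

The best approximation g ∈ W is the orthogonal projection of f onto W. Writing g = a_0 + a_1 x + a_2 x^2, the coefficients solve the normal equations G · a = b where
  G_{ij} = <φ_i, φ_j> and b_i = <f, φ_i>, with φ_0 = 1, φ_1 = x, φ_2 = x^2.
G =
  [2, 0, 2/3]
  [0, 2/3, 0]
  [2/3, 0, 2/5],
b = (-22/3, 6/5, -14/5).
Solving gives a_0 = -3, a_1 = 9/5, a_2 = -2, so
  g(x) = -2*x^2 + 9*x/5 - 3.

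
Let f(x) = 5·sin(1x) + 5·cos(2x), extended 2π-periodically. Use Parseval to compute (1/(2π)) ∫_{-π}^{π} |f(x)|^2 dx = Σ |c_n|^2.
Σ |c_n|^2 = 25

Expand |f|^2 and use orthogonality of {sin(nx), cos(mx)} on [-π, π]:
  ∫_{-π}^{π} sin(nx)^2 dx = π, ∫ cos(mx)^2 dx = π, and cross terms integrate to 0.
So ∫_{-π}^{π} f(x)^2 dx = 5^2 · π + 5^2 · π = (25 + 25)π.
Divide by 2π: (25 + 25)/2 = 25.
By Parseval, this equals Σ |c_n|^2.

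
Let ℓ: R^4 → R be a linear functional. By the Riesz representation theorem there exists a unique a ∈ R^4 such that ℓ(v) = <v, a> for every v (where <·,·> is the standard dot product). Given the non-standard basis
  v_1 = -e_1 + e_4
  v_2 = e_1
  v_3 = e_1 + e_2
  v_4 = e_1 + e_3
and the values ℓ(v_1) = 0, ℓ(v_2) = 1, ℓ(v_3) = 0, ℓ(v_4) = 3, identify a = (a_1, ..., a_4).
a = (1, -1, 2, 1)

Write a = (a_1, ..., a_4) in the standard basis. For each basis vector v_i, ℓ(v_i) = <v_i, a> is a linear equation in the a_j's. Collect the n equations into a matrix system V a = ℓ, where row i of V is v_i (expressed in the standard basis). Since V is invertible (lower-triangular with 1s on the diagonal, up to permutation), solve by back-substitution:
  V =
[[-1, 0, 0, 1],
 [1, 0, 0, 0],
 [1, 1, 0, 0],
 [1, 0, 1, 0]]
  V a = (0, 1, 0, 3)
Solving gives a = (1, -1, 2, 1).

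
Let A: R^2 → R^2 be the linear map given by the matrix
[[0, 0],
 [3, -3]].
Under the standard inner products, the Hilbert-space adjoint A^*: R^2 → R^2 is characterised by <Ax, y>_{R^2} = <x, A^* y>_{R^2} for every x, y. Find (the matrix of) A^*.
A^* = A^T =
[[0, 3],
 [0, -3]]

For real matrices with standard dot products, the defining identity <Ax, y> = <x, A^* y> gives (Ax)^T y = x^T (A^*) y, i.e. x^T A^T y = x^T (A^*) y. Since this holds for all x, y, we must have A^* = A^T. Therefore
A^* =
[[0, 3],
 [0, -3]].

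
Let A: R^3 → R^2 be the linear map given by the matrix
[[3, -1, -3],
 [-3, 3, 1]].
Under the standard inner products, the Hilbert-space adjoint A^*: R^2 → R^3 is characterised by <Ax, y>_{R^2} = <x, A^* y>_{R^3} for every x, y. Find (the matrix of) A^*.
A^* = A^T =
[[3, -3],
 [-1, 3],
 [-3, 1]]

For real matrices with standard dot products, the defining identity <Ax, y> = <x, A^* y> gives (Ax)^T y = x^T (A^*) y, i.e. x^T A^T y = x^T (A^*) y. Since this holds for all x, y, we must have A^* = A^T. Therefore
A^* =
[[3, -3],
 [-1, 3],
 [-3, 1]].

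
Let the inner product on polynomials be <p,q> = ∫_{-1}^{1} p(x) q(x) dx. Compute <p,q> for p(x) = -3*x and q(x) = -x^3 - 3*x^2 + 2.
<p,q> = 6/5

Expand the product: p(x)·q(x) = 3*x^4 + 9*x^3 - 6*x.
∫_{-1}^{1} of each monomial x^k gives [2/(k+1) if k even, 0 if k odd]. Integrating term-by-term (or equivalently evaluating the antiderivative F(x) = 3*x^5/5 + 9*x^4/4 - 3*x^2 at the endpoints):
  F(1) − F(−1) = -3/20 − (-27/20) = 6/5.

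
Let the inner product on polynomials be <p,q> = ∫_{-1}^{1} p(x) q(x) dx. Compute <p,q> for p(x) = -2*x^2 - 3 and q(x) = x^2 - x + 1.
<p,q> = -152/15

Expand the product: p(x)·q(x) = -2*x^4 + 2*x^3 - 5*x^2 + 3*x - 3.
∫_{-1}^{1} of each monomial x^k gives [2/(k+1) if k even, 0 if k odd]. Integrating term-by-term (or equivalently evaluating the antiderivative F(x) = -2*x^5/5 + x^4/2 - 5*x^3/3 + 3*x^2/2 - 3*x at the endpoints):
  F(1) − F(−1) = -46/15 − (106/15) = -152/15.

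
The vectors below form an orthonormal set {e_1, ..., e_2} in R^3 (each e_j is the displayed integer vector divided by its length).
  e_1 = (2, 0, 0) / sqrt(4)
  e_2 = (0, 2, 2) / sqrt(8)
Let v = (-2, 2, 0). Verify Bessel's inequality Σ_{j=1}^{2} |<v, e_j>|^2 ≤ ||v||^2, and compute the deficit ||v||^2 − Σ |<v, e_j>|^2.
Σ |<v, e_j>|^2 = 6; ||v||^2 = 8; deficit = 2

Write each e_j = u_j / sqrt(<u_j, u_j>) where u_j is the displayed integer vector. Then <v, e_j> = <v, u_j> / sqrt(<u_j, u_j>), so |<v, e_j>|^2 = <v, u_j>^2 / <u_j, u_j>.
Coefficients: <v, e_1> = -4/sqrt(4), <v, e_2> = 4/sqrt(8).
Square and sum: Σ |<v, e_j>|^2 = 6.
Compute ||v||^2 = v·v = 8.
Deficit = 8 − 6 = 2 ≥ 0, confirming Bessel's inequality. (The deficit equals ||v − Σ <v,e_j> e_j||^2, the squared distance from v to span{e_j}.)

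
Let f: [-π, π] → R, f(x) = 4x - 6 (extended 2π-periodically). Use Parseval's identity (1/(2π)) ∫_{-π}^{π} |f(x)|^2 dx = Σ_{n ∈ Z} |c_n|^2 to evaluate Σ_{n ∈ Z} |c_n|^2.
Σ |c_n|^2 = 16π^2/3 + 36

Expand and integrate term by term over [-π, π]:
  ∫ (4x)^2 dx = 16·(2π^3/3); ∫ 2·4·(-6)·x dx = 0 (odd integrand); ∫ (-6)^2 dx = 36·2π.
So (1/(2π)) ∫_{-π}^{π} (4x - 6)^2 dx = 16π^2/3 + 36 = 16π^2/3 + 36.
Parseval ⇒ Σ |c_n|^2 = 16π^2/3 + 36.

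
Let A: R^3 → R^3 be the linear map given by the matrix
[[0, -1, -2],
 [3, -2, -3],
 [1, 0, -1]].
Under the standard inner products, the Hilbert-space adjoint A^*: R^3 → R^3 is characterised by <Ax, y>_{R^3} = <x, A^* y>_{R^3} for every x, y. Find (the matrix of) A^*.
A^* = A^T =
[[0, 3, 1],
 [-1, -2, 0],
 [-2, -3, -1]]

For real matrices with standard dot products, the defining identity <Ax, y> = <x, A^* y> gives (Ax)^T y = x^T (A^*) y, i.e. x^T A^T y = x^T (A^*) y. Since this holds for all x, y, we must have A^* = A^T. Therefore
A^* =
[[0, 3, 1],
 [-1, -2, 0],
 [-2, -3, -1]].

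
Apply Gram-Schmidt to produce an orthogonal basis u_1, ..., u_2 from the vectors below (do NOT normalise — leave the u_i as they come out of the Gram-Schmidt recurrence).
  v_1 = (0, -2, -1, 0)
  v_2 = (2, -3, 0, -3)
Orthogonal basis:
  u_1 = (0, -2, -1, 0)
  u_2 = (2, -3/5, 6/5, -3)

Apply the Gram-Schmidt recurrence
  u_1 = v_1
  u_i = v_i − Σ_{j<i} ((v_i · u_j) / (u_j · u_j)) · u_j.

Step by step this gives:
  u_1 = (0, -2, -1, 0)
  u_2 = (2, -3/5, 6/5, -3)

Orthogonality check:
  u_2 · u_1 = 0 (should be 0)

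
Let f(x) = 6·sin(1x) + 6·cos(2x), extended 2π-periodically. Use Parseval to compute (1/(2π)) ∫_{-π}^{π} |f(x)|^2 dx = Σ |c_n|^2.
Σ |c_n|^2 = 36

Expand |f|^2 and use orthogonality of {sin(nx), cos(mx)} on [-π, π]:
  ∫_{-π}^{π} sin(nx)^2 dx = π, ∫ cos(mx)^2 dx = π, and cross terms integrate to 0.
So ∫_{-π}^{π} f(x)^2 dx = 6^2 · π + 6^2 · π = (36 + 36)π.
Divide by 2π: (36 + 36)/2 = 36.
By Parseval, this equals Σ |c_n|^2.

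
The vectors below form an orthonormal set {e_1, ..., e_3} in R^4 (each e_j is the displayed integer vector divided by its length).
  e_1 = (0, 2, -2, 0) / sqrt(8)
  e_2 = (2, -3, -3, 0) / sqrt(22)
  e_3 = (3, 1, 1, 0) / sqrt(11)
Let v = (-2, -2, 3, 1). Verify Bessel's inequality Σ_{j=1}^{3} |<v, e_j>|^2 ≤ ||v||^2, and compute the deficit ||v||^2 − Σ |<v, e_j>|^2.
Σ |<v, e_j>|^2 = 17; ||v||^2 = 18; deficit = 1

Write each e_j = u_j / sqrt(<u_j, u_j>) where u_j is the displayed integer vector. Then <v, e_j> = <v, u_j> / sqrt(<u_j, u_j>), so |<v, e_j>|^2 = <v, u_j>^2 / <u_j, u_j>.
Coefficients: <v, e_1> = -10/sqrt(8), <v, e_2> = -7/sqrt(22), <v, e_3> = -5/sqrt(11).
Square and sum: Σ |<v, e_j>|^2 = 17.
Compute ||v||^2 = v·v = 18.
Deficit = 18 − 17 = 1 ≥ 0, confirming Bessel's inequality. (The deficit equals ||v − Σ <v,e_j> e_j||^2, the squared distance from v to span{e_j}.)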